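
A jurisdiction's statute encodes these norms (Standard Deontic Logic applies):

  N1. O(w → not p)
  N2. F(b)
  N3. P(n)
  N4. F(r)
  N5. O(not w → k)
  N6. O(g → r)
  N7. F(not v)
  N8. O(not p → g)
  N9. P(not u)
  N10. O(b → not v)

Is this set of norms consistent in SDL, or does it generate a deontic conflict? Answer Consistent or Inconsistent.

Consistent

Premise 10 is O(b → not v), but O(b) is not derivable from the premises, so it does not yield O(not v).
So O(not v) is not derivable, and the apparent clash with O(v) does not arise.
A world satisfying every obligation exists (e.g. b=false, g=false, k=true, n=false, p=true, r=false, u=false, v=true, w=false); no atom is both obligatory and forbidden, so the set is consistent.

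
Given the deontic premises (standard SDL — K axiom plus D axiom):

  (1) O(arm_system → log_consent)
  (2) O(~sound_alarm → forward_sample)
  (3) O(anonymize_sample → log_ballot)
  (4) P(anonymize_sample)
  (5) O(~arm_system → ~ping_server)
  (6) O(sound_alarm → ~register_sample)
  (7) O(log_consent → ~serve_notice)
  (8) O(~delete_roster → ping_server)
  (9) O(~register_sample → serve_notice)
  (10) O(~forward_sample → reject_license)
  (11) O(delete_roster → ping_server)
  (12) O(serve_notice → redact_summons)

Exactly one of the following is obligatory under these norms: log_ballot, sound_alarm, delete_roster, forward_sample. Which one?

forward_sample

By case analysis on ~delete_roster: premise 8 gives O(~delete_roster → ping_server) and premise 11 gives O(delete_roster → ping_server), so O(ping_server) either way.
Premise 5, O(~arm_system → ~ping_server), contraposes to O(ping_server → arm_system); with O(ping_server) we get O(arm_system).
From O(arm_system) and premise 1, O(arm_system → log_consent), we obtain O(log_consent).
Premise 7 is O(log_consent → ~serve_notice); since O(log_consent), deontic closure gives O(~serve_notice).
Premise 9 is O(~register_sample → serve_notice); contrapositively O(~serve_notice → register_sample). Since O(~serve_notice) holds, K gives O(register_sample).
Premise 6 is O(sound_alarm → ~register_sample); contrapositively O(register_sample → ~sound_alarm). Since O(register_sample) holds, K gives O(~sound_alarm).
Applying K to premise 2 (O(~sound_alarm → forward_sample)) and O(~sound_alarm) yields O(forward_sample).
So O(forward_sample) holds — forward_sample is obligatory. None of the other listed options is made obligatory by any chain of premises.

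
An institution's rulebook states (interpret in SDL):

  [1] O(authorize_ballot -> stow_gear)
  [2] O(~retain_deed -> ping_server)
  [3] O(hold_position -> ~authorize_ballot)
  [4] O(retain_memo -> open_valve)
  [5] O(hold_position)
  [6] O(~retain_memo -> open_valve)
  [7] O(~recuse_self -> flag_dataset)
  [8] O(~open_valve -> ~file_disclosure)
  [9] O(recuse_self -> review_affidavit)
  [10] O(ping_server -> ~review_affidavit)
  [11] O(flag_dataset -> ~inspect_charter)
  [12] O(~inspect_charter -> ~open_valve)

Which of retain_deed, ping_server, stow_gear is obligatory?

By case analysis on retain_memo: premise 4 gives O(retain_memo -> open_valve) and premise 6 gives O(~retain_memo -> open_valve), so O(open_valve) either way.
Premise 12, O(~inspect_charter -> ~open_valve), contraposes to O(open_valve -> inspect_charter); with O(open_valve) we get O(inspect_charter).
Premise 11, O(flag_dataset -> ~inspect_charter), contraposes to O(inspect_charter -> ~flag_dataset); with O(inspect_charter) we get O(~flag_dataset).
Premise 7, O(~recuse_self -> flag_dataset), contraposes to O(~flag_dataset -> recuse_self); with O(~flag_dataset) we get O(recuse_self).
Premise 9 is O(recuse_self -> review_affidavit); since O(recuse_self), deontic closure gives O(review_affidavit).
Premise 10, O(ping_server -> ~review_affidavit), contraposes to O(review_affidavit -> ~ping_server); with O(review_affidavit) we get O(~ping_server).
Premise 2 is O(~retain_deed -> ping_server); contrapositively O(~ping_server -> retain_deed). Since O(~ping_server) holds, K gives O(retain_deed).
So O(retain_deed) holds — retain_deed is obligatory. None of the other listed options is made obligatory by any chain of premises.

retain_deed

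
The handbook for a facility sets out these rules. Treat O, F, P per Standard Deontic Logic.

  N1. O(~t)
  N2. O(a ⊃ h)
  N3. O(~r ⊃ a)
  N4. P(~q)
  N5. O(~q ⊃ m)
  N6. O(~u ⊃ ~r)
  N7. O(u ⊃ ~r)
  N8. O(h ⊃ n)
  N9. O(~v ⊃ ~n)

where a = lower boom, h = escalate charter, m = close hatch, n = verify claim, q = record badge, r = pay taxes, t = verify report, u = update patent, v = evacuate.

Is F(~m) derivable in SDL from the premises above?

No

Premise 5 is O(~q ⊃ m), but O(~q) is not derivable from the premises (the permission P(~q) asserts only ~O(q), not O(~q)), so it does not yield O(m).
No other premise forces O(m). An ideal world satisfying every premise can still have ~m true, so F(~m) is not derivable.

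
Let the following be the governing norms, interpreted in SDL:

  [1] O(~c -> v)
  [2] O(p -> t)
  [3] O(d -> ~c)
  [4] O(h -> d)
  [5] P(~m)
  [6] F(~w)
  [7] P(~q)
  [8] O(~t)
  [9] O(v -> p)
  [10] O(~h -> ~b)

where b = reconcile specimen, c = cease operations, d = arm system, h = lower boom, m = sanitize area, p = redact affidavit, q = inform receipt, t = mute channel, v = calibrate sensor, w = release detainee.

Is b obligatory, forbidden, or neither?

Forbidden

Premise 8 gives O(~t).
Premise 2, O(p -> t), contraposes to O(~t -> ~p); with O(~t) we get O(~p).
Premise 9 is O(v -> p); contrapositively O(~p -> ~v). Since O(~p) holds, K gives O(~v).
Premise 1 is O(~c -> v); contrapositively O(~v -> c). Since O(~v) holds, K gives O(c).
Premise 3, O(d -> ~c), contraposes to O(c -> ~d); with O(c) we get O(~d).
Premise 4, O(h -> d), contraposes to O(~d -> ~h); with O(~d) we get O(~h).
With premise 10, O(~h -> ~b), the K-axiom yields O(~b).
Premises 5, 6, 7 do not contribute to this derivation.
Thus O(~b), which is F(b): b is forbidden.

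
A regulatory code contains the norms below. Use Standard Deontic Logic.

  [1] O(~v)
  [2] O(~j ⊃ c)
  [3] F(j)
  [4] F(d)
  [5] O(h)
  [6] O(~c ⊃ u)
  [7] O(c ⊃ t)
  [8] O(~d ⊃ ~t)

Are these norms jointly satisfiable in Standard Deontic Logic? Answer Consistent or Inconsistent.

F(j) at premise 3 means O(~j).
Applying K to premise 2 (O(~j ⊃ c)) and O(~j) yields O(c).
Applying K to premise 7 (O(c ⊃ t)) and O(c) yields O(t).
The contrapositive of premise 8 (O(~d ⊃ ~t)) is O(t ⊃ d), and O(t) is already established, so O(d).
However, F(d) at premise 4 amounts to O(~d).
We now have both O(d) and O(~d) — d is simultaneously obligatory and forbidden, violating the D-axiom.

Inconsistent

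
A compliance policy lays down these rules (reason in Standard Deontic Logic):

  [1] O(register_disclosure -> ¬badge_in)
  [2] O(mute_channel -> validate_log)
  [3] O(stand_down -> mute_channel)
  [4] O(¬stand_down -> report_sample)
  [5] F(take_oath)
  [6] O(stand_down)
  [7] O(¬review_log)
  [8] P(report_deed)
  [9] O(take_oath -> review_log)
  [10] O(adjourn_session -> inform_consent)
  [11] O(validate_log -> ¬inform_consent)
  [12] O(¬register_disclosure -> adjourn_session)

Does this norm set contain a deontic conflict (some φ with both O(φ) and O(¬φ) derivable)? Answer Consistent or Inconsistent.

Consistent

Premise 9 is O(take_oath -> review_log), but O(take_oath) is not derivable from the premises, so it does not yield O(review_log).
So O(review_log) is not derivable, and the apparent clash with O(¬review_log) does not arise.
A world satisfying every obligation exists (e.g. adjourn_session=false, badge_in=false, inform_consent=false, mute_channel=true, register_disclosure=true, report_deed=false, report_sample=false, review_log=false, stand_down=true, take_oath=false, validate_log=true); no atom is both obligatory and forbidden, so the set is consistent.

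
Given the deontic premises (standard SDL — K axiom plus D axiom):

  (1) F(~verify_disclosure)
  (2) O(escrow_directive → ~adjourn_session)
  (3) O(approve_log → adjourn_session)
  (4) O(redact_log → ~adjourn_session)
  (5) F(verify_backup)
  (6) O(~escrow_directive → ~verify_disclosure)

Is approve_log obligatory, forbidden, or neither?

Forbidden

F(~verify_disclosure) at premise 1 means O(verify_disclosure).
Premise 6 is O(~escrow_directive → ~verify_disclosure); contrapositively O(verify_disclosure → escrow_directive). Since O(verify_disclosure) holds, K gives O(escrow_directive).
From O(escrow_directive) and premise 2, O(escrow_directive → ~adjourn_session), we obtain O(~adjourn_session).
The contrapositive of premise 3 (O(approve_log → adjourn_session)) is O(~adjourn_session → ~approve_log), and O(~adjourn_session) is already established, so O(~approve_log).
Premises 4, 5 do not contribute to this derivation.
Thus O(~approve_log), which is F(approve_log): approve_log is forbidden.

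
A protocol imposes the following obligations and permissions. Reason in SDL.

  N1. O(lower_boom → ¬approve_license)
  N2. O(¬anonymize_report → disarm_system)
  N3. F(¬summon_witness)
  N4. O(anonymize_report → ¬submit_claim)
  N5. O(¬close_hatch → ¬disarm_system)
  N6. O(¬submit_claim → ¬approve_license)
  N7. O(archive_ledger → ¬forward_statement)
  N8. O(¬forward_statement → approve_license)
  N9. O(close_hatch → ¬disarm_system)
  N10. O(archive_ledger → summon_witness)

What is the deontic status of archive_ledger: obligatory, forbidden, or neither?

Forbidden

By case analysis on ¬close_hatch: premise 5 gives O(¬close_hatch → ¬disarm_system) and premise 9 gives O(close_hatch → ¬disarm_system), so O(¬disarm_system) either way.
Premise 2 is O(¬anonymize_report → disarm_system); contrapositively O(¬disarm_system → anonymize_report). Since O(¬disarm_system) holds, K gives O(anonymize_report).
Applying K to premise 4 (O(anonymize_report → ¬submit_claim)) and O(anonymize_report) yields O(¬submit_claim).
With premise 6, O(¬submit_claim → ¬approve_license), the K-axiom yields O(¬approve_license).
Premise 8, O(¬forward_statement → approve_license), contraposes to O(¬approve_license → forward_statement); with O(¬approve_license) we get O(forward_statement).
Premise 7 is O(archive_ledger → ¬forward_statement); contrapositively O(forward_statement → ¬archive_ledger). Since O(forward_statement) holds, K gives O(¬archive_ledger).
Premises 1, 3, 10 do not contribute to this derivation.
Thus O(¬archive_ledger), which is F(archive_ledger): archive_ledger is forbidden.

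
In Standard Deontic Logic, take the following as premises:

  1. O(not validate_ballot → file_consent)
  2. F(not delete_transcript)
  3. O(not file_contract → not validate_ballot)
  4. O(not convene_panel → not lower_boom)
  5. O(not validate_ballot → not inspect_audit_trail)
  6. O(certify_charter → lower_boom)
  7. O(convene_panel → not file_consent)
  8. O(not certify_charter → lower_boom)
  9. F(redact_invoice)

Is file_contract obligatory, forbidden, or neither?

By case analysis on not certify_charter: premise 8 gives O(not certify_charter → lower_boom) and premise 6 gives O(certify_charter → lower_boom), so O(lower_boom) either way.
Premise 4, O(not convene_panel → not lower_boom), contraposes to O(lower_boom → convene_panel); with O(lower_boom) we get O(convene_panel).
From O(convene_panel) and premise 7, O(convene_panel → not file_consent), we obtain O(not file_consent).
Premise 1 is O(not validate_ballot → file_consent); contrapositively O(not file_consent → validate_ballot). Since O(not file_consent) holds, K gives O(validate_ballot).
The contrapositive of premise 3 (O(not file_contract → not validate_ballot)) is O(validate_ballot → file_contract), and O(validate_ballot) is already established, so O(file_contract).
Premises 2, 5, 9 do not contribute to this derivation.
Hence file_contract is obligatory.

Obligatory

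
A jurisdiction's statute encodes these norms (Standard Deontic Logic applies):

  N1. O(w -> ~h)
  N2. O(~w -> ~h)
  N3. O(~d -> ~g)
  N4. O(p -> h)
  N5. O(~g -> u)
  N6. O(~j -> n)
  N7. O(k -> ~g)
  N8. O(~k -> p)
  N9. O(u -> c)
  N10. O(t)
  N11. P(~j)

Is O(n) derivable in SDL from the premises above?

No

Premise 6 is O(~j -> n), but O(~j) is not derivable from the premises (the permission P(~j) asserts only ~O(j), not O(~j)), so it does not yield O(n).
No other premise forces O(n). An ideal world satisfying every premise can still have n false, so O(n) is not derivable.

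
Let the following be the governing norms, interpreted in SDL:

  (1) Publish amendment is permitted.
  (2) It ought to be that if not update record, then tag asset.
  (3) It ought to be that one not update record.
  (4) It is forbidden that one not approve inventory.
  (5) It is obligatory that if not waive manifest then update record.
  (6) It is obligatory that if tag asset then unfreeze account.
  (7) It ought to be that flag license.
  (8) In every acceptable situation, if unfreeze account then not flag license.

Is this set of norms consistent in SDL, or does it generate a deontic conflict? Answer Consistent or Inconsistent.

From premise 7 we have O(flag_license).
Premise 8 is O(unfreeze_account → ¬flag_license); contrapositively O(flag_license → ¬unfreeze_account). Since O(flag_license) holds, K gives O(¬unfreeze_account).
The contrapositive of premise 6 (O(tag_asset → unfreeze_account)) is O(¬unfreeze_account → ¬tag_asset), and O(¬unfreeze_account) is already established, so O(¬tag_asset).
Premise 2 is O(¬update_record → tag_asset); contrapositively O(¬tag_asset → update_record). Since O(¬tag_asset) holds, K gives O(update_record).
However, premise 3 gives O(¬update_record).
We now have both O(update_record) and O(¬update_record) — update_record is simultaneously obligatory and forbidden, violating the D-axiom.

Inconsistent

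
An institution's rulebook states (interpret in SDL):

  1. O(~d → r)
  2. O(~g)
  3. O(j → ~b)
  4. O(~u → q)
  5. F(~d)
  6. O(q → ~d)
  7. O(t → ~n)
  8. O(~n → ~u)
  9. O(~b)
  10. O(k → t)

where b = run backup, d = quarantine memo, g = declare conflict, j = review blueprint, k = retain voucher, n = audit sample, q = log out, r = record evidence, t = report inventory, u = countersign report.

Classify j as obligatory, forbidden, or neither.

Premise 3 is O(j → ~b); even if O(~b) held, inferring O(j) would be affirming the consequent — invalid.
No premise or chain of K-axiom applications forces O(j), and none forces O(~j). So j is neither obligatory nor forbidden under these norms.

Neither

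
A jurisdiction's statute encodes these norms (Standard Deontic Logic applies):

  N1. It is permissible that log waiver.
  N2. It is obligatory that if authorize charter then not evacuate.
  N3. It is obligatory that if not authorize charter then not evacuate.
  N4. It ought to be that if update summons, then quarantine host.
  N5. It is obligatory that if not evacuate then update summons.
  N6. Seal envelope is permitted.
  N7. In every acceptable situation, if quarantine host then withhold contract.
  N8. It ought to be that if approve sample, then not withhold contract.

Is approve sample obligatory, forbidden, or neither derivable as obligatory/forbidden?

Forbidden

Premises 2 and 3 are O(authorize_charter → ¬evacuate) and O(¬authorize_charter → ¬evacuate); every ideal world satisfies authorize_charter or ¬authorize_charter, so in either case ¬evacuate holds — hence O(¬evacuate).
Applying K to premise 5 (O(¬evacuate → update_summons)) and O(¬evacuate) yields O(update_summons).
Premise 4 is O(update_summons → quarantine_host); since O(update_summons), deontic closure gives O(quarantine_host).
From O(quarantine_host) and premise 7, O(quarantine_host → withhold_contract), we obtain O(withhold_contract).
Premise 8, O(approve_sample → ¬withhold_contract), contraposes to O(withhold_contract → ¬approve_sample); with O(withhold_contract) we get O(¬approve_sample).
Premises 1, 6 do not contribute to this derivation.
Thus O(¬approve_sample), which is F(approve_sample): approve_sample is forbidden.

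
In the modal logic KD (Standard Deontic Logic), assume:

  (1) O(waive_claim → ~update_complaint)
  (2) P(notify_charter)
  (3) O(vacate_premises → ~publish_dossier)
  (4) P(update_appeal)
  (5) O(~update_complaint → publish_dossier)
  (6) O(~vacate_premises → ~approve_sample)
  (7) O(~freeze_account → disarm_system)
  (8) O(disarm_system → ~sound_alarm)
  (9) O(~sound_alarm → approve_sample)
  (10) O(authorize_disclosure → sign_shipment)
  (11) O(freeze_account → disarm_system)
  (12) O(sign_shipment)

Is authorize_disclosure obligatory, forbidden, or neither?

Neither

Premise 10 is O(authorize_disclosure → sign_shipment); even if O(sign_shipment) held, inferring O(authorize_disclosure) would be affirming the consequent — invalid.
No premise or chain of K-axiom applications forces O(authorize_disclosure), and none forces O(~authorize_disclosure). So authorize_disclosure is neither obligatory nor forbidden under these norms.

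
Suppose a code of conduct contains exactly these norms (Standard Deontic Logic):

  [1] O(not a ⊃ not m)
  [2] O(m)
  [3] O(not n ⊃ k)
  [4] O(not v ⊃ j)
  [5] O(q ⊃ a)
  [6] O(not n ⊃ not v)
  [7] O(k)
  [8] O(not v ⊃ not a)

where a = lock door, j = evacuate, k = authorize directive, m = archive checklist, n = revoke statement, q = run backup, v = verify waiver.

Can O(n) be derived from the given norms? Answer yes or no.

Yes

From premise 2 we have O(m).
The contrapositive of premise 1 (O(not a ⊃ not m)) is O(m ⊃ a), and O(m) is already established, so O(a).
Premise 8, O(not v ⊃ not a), contraposes to O(a ⊃ v); with O(a) we get O(v).
Premise 6 is O(not n ⊃ not v); contrapositively O(v ⊃ n). Since O(v) holds, K gives O(n).
Premises 3, 4, 5, 7 do not contribute to this derivation.
So O(n) follows.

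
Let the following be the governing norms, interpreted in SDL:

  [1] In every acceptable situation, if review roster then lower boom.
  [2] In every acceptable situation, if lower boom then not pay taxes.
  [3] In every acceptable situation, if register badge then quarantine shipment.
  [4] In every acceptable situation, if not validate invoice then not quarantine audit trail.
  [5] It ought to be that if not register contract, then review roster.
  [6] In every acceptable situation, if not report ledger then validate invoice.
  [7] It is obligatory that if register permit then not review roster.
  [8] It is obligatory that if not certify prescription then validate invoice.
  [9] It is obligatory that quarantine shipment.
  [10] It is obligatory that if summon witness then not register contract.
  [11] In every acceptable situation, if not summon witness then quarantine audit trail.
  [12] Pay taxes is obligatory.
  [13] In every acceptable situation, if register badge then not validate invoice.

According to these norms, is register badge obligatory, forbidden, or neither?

From premise 12 we have O(pay_taxes).
The contrapositive of premise 2 (O(lower_boom → ¬pay_taxes)) is O(pay_taxes → ¬lower_boom), and O(pay_taxes) is already established, so O(¬lower_boom).
The contrapositive of premise 1 (O(review_roster → lower_boom)) is O(¬lower_boom → ¬review_roster), and O(¬lower_boom) is already established, so O(¬review_roster).
The contrapositive of premise 5 (O(¬register_contract → review_roster)) is O(¬review_roster → register_contract), and O(¬review_roster) is already established, so O(register_contract).
The contrapositive of premise 10 (O(summon_witness → ¬register_contract)) is O(register_contract → ¬summon_witness), and O(register_contract) is already established, so O(¬summon_witness).
From O(¬summon_witness) and premise 11, O(¬summon_witness → quarantine_audit_trail), we obtain O(quarantine_audit_trail).
The contrapositive of premise 4 (O(¬validate_invoice → ¬quarantine_audit_trail)) is O(quarantine_audit_trail → validate_invoice), and O(quarantine_audit_trail) is already established, so O(validate_invoice).
The contrapositive of premise 13 (O(register_badge → ¬validate_invoice)) is O(validate_invoice → ¬register_badge), and O(validate_invoice) is already established, so O(¬register_badge).
Premises 3, 6, 7, 8, 9 do not contribute to this derivation.
Thus O(¬register_badge), which is F(register_badge): register_badge is forbidden.

Forbidden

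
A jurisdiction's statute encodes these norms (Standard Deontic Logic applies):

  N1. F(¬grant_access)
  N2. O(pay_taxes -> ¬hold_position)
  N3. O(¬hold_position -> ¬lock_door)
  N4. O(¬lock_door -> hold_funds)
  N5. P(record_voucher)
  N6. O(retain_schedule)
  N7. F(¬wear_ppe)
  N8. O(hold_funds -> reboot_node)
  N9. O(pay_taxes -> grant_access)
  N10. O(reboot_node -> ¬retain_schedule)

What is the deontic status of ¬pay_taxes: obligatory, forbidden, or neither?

From premise 6 we have O(retain_schedule).
The contrapositive of premise 10 (O(reboot_node -> ¬retain_schedule)) is O(retain_schedule -> ¬reboot_node), and O(retain_schedule) is already established, so O(¬reboot_node).
Premise 8, O(hold_funds -> reboot_node), contraposes to O(¬reboot_node -> ¬hold_funds); with O(¬reboot_node) we get O(¬hold_funds).
The contrapositive of premise 4 (O(¬lock_door -> hold_funds)) is O(¬hold_funds -> lock_door), and O(¬hold_funds) is already established, so O(lock_door).
Premise 3 is O(¬hold_position -> ¬lock_door); contrapositively O(lock_door -> hold_position). Since O(lock_door) holds, K gives O(hold_position).
The contrapositive of premise 2 (O(pay_taxes -> ¬hold_position)) is O(hold_position -> ¬pay_taxes), and O(hold_position) is already established, so O(¬pay_taxes).
Premises 1, 5, 7, 9 do not contribute to this derivation.
Hence ¬pay_taxes is obligatory.

Obligatory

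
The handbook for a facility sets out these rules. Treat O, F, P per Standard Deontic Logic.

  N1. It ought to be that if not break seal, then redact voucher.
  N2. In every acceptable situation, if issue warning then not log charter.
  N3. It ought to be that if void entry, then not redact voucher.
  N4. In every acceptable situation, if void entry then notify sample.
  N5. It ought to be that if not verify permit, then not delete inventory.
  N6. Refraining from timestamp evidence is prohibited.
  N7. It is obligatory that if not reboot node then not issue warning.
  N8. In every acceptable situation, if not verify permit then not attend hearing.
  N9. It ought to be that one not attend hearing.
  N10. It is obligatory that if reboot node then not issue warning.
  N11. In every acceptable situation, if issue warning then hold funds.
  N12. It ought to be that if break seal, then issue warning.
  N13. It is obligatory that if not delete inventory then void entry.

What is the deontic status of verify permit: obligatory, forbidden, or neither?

Premises 7 and 10 are O(¬reboot_node → ¬issue_warning) and O(reboot_node → ¬issue_warning); every ideal world satisfies ¬reboot_node or reboot_node, so in either case ¬issue_warning holds — hence O(¬issue_warning).
The contrapositive of premise 12 (O(break_seal → issue_warning)) is O(¬issue_warning → ¬break_seal), and O(¬issue_warning) is already established, so O(¬break_seal).
Applying K to premise 1 (O(¬break_seal → redact_voucher)) and O(¬break_seal) yields O(redact_voucher).
Premise 3, O(void_entry → ¬redact_voucher), contraposes to O(redact_voucher → ¬void_entry); with O(redact_voucher) we get O(¬void_entry).
Premise 13 is O(¬delete_inventory → void_entry); contrapositively O(¬void_entry → delete_inventory). Since O(¬void_entry) holds, K gives O(delete_inventory).
The contrapositive of premise 5 (O(¬verify_permit → ¬delete_inventory)) is O(delete_inventory → verify_permit), and O(delete_inventory) is already established, so O(verify_permit).
Premises 2, 4, 6, 8, 9, 11 do not contribute to this derivation.
Hence verify_permit is obligatory.

Obligatory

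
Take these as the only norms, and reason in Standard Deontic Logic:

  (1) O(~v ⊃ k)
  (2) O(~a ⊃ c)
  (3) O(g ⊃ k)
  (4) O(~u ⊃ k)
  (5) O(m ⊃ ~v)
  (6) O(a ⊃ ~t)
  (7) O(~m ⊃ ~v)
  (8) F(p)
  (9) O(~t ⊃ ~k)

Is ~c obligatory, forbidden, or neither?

By case analysis on ~m: premise 7 gives O(~m ⊃ ~v) and premise 5 gives O(m ⊃ ~v), so O(~v) either way.
Premise 1 is O(~v ⊃ k); since O(~v), deontic closure gives O(k).
The contrapositive of premise 9 (O(~t ⊃ ~k)) is O(k ⊃ t), and O(k) is already established, so O(t).
Premise 6 is O(a ⊃ ~t); contrapositively O(t ⊃ ~a). Since O(t) holds, K gives O(~a).
Applying K to premise 2 (O(~a ⊃ c)) and O(~a) yields O(c).
Premises 3, 4, 8 do not contribute to this derivation.
Thus O(c), which is F(~c): ~c is forbidden.

Forbidden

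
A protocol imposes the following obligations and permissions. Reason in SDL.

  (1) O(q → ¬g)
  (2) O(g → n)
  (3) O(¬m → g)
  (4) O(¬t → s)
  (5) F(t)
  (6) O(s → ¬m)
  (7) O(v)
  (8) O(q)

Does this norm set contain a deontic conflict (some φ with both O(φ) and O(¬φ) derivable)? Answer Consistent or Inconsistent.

Inconsistent

Premise 8 states O(q) outright.
With premise 1, O(q → ¬g), the K-axiom yields O(¬g).
The contrapositive of premise 3 (O(¬m → g)) is O(¬g → m), and O(¬g) is already established, so O(m).
Premise 6, O(s → ¬m), contraposes to O(m → ¬s); with O(m) we get O(¬s).
Premise 4, O(¬t → s), contraposes to O(¬s → t); with O(¬s) we get O(t).
Yet premise 5 is F(t), i.e. O(¬t).
We now have both O(t) and O(¬t) — t is simultaneously obligatory and forbidden, violating the D-axiom.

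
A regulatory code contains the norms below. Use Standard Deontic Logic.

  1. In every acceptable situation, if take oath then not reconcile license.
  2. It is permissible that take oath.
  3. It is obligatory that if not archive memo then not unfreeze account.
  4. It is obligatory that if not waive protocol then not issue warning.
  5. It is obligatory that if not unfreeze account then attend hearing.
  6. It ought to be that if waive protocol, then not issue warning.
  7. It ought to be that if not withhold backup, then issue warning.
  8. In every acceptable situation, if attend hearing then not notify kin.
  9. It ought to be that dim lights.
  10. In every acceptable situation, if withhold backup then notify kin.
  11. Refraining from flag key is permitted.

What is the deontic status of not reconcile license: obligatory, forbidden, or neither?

Premise 1 is O(take_oath → ¬reconcile_license), but O(take_oath) is not derivable from the premises (the permission P(take_oath) asserts only ¬O(¬take_oath), not O(take_oath)), so it does not yield O(¬reconcile_license).
No premise or chain of K-axiom applications forces O(¬reconcile_license), and none forces O(reconcile_license). So ¬reconcile_license is neither obligatory nor forbidden under these norms.

Neither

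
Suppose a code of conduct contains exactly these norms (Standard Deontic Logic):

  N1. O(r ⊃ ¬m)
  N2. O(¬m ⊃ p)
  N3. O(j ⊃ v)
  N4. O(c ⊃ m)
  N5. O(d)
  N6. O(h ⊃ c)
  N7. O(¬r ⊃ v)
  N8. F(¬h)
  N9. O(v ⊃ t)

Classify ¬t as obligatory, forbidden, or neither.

Forbidden

Premise 8 is F(¬h), i.e. O(h).
From O(h) and premise 6, O(h ⊃ c), we obtain O(c).
From O(c) and premise 4, O(c ⊃ m), we obtain O(m).
The contrapositive of premise 1 (O(r ⊃ ¬m)) is O(m ⊃ ¬r), and O(m) is already established, so O(¬r).
Applying K to premise 7 (O(¬r ⊃ v)) and O(¬r) yields O(v).
Premise 9 is O(v ⊃ t); since O(v), deontic closure gives O(t).
Premises 2, 3, 5 do not contribute to this derivation.
Thus O(t), which is F(¬t): ¬t is forbidden.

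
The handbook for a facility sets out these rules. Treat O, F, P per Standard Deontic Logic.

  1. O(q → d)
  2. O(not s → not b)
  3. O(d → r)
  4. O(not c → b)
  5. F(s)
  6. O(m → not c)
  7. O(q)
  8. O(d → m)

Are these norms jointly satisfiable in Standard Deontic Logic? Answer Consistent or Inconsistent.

Inconsistent

F(s) at premise 5 means O(not s).
Applying K to premise 2 (O(not s → not b)) and O(not s) yields O(not b).
Premise 4 is O(not c → b); contrapositively O(not b → c). Since O(not b) holds, K gives O(c).
Premise 6, O(m → not c), contraposes to O(c → not m); with O(c) we get O(not m).
Premise 8, O(d → m), contraposes to O(not m → not d); with O(not m) we get O(not d).
The contrapositive of premise 1 (O(q → d)) is O(not d → not q), and O(not d) is already established, so O(not q).
But premise 7 directly asserts O(q).
We now have both O(not q) and O(q) — q is simultaneously obligatory and forbidden, violating the D-axiom.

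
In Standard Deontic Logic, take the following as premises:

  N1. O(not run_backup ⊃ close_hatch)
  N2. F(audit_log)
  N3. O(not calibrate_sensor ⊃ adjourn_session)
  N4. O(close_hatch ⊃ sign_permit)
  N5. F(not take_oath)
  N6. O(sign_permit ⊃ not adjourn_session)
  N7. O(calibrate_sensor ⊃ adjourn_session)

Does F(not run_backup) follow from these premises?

Premises 7 and 3 cover both cases: O(calibrate_sensor ⊃ adjourn_session) and O(not calibrate_sensor ⊃ adjourn_session). Since calibrate_sensor ∨ not calibrate_sensor is a tautology, O(adjourn_session) follows.
Premise 6 is O(sign_permit ⊃ not adjourn_session); contrapositively O(adjourn_session ⊃ not sign_permit). Since O(adjourn_session) holds, K gives O(not sign_permit).
Premise 4, O(close_hatch ⊃ sign_permit), contraposes to O(not sign_permit ⊃ not close_hatch); with O(not sign_permit) we get O(not close_hatch).
Premise 1 is O(not run_backup ⊃ close_hatch); contrapositively O(not close_hatch ⊃ run_backup). Since O(not close_hatch) holds, K gives O(run_backup).
Premises 2, 5 do not contribute to this derivation.
So O(run_backup) holds, i.e. F(not run_backup). The claim follows.

Yes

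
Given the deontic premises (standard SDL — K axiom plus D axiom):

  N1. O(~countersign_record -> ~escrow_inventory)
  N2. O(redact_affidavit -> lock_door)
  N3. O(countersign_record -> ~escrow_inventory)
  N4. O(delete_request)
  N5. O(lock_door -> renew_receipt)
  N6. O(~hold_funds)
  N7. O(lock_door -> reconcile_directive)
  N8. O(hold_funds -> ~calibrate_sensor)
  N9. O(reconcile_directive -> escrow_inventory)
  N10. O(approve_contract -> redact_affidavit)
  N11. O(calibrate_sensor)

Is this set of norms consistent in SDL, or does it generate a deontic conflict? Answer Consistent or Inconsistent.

Consistent

Premise 8 is O(hold_funds -> ~calibrate_sensor), but O(hold_funds) is not derivable from the premises, so it does not yield O(~calibrate_sensor).
So O(~calibrate_sensor) is not derivable, and the apparent clash with O(calibrate_sensor) does not arise.
A world satisfying every obligation exists (e.g. approve_contract=false, calibrate_sensor=true, countersign_record=false, delete_request=true, escrow_inventory=false, hold_funds=false, lock_door=false, reconcile_directive=false, redact_affidavit=false, renew_receipt=false); no atom is both obligatory and forbidden, so the set is consistent.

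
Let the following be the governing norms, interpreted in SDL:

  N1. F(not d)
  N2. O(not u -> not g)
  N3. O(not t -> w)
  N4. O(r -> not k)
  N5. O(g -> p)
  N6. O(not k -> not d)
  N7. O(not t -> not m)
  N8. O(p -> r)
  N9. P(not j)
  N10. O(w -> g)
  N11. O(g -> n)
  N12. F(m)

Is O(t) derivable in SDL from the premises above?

Premise 1, F(not d), is equivalent to O(d).
The contrapositive of premise 6 (O(not k -> not d)) is O(d -> k), and O(d) is already established, so O(k).
The contrapositive of premise 4 (O(r -> not k)) is O(k -> not r), and O(k) is already established, so O(not r).
Premise 8, O(p -> r), contraposes to O(not r -> not p); with O(not r) we get O(not p).
Premise 5 is O(g -> p); contrapositively O(not p -> not g). Since O(not p) holds, K gives O(not g).
The contrapositive of premise 10 (O(w -> g)) is O(not g -> not w), and O(not g) is already established, so O(not w).
The contrapositive of premise 3 (O(not t -> w)) is O(not w -> t), and O(not w) is already established, so O(t).
Premises 2, 7, 9, 11, 12 do not contribute to this derivation.
So O(t) follows.

Yes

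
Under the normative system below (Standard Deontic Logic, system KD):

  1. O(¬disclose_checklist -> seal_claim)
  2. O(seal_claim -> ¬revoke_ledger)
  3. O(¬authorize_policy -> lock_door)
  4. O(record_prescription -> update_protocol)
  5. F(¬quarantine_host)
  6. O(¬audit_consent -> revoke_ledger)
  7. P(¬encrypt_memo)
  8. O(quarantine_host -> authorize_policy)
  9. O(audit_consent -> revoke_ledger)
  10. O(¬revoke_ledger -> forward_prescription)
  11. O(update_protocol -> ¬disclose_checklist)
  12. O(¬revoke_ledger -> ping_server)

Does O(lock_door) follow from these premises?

No

Premise 3 is O(¬authorize_policy -> lock_door), but O(¬authorize_policy) is not derivable from the premises, so it does not yield O(lock_door).
No other premise forces O(lock_door). An ideal world satisfying every premise can still have lock_door false, so O(lock_door) is not derivable.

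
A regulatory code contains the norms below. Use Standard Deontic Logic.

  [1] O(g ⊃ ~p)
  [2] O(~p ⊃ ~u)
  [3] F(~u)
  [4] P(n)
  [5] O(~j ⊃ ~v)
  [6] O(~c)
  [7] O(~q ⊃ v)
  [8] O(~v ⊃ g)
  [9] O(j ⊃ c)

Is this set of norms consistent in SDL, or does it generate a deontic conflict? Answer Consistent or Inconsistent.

Inconsistent

Premise 3, F(~u), is equivalent to O(u).
Premise 2 is O(~p ⊃ ~u); contrapositively O(u ⊃ p). Since O(u) holds, K gives O(p).
Premise 1 is O(g ⊃ ~p); contrapositively O(p ⊃ ~g). Since O(p) holds, K gives O(~g).
The contrapositive of premise 8 (O(~v ⊃ g)) is O(~g ⊃ v), and O(~g) is already established, so O(v).
The contrapositive of premise 5 (O(~j ⊃ ~v)) is O(v ⊃ j), and O(v) is already established, so O(j).
With premise 9, O(j ⊃ c), the K-axiom yields O(c).
However, premise 6 gives O(~c).
We now have both O(c) and O(~c) — c is simultaneously obligatory and forbidden, violating the D-axiom.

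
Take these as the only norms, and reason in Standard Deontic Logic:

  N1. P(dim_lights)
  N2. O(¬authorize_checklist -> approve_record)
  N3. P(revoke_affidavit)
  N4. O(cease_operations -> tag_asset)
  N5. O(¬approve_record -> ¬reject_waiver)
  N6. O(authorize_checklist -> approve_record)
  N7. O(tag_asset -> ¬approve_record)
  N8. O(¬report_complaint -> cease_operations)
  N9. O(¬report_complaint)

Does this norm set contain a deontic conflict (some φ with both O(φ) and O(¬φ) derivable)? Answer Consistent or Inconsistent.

Inconsistent

By case analysis on ¬authorize_checklist: premise 2 gives O(¬authorize_checklist -> approve_record) and premise 6 gives O(authorize_checklist -> approve_record), so O(approve_record) either way.
The contrapositive of premise 7 (O(tag_asset -> ¬approve_record)) is O(approve_record -> ¬tag_asset), and O(approve_record) is already established, so O(¬tag_asset).
Premise 4, O(cease_operations -> tag_asset), contraposes to O(¬tag_asset -> ¬cease_operations); with O(¬tag_asset) we get O(¬cease_operations).
The contrapositive of premise 8 (O(¬report_complaint -> cease_operations)) is O(¬cease_operations -> report_complaint), and O(¬cease_operations) is already established, so O(report_complaint).
But premise 9 directly asserts O(¬report_complaint).
We now have both O(report_complaint) and O(¬report_complaint) — report_complaint is simultaneously obligatory and forbidden, violating the D-axiom.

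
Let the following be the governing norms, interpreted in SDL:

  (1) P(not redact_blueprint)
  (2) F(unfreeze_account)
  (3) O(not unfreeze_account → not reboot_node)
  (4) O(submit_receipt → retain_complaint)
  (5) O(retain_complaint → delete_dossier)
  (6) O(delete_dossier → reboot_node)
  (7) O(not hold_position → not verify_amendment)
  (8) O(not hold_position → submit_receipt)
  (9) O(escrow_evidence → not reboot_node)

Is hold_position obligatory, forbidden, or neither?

F(unfreeze_account) at premise 2 means O(not unfreeze_account).
Premise 3 is O(not unfreeze_account → not reboot_node); since O(not unfreeze_account), deontic closure gives O(not reboot_node).
The contrapositive of premise 6 (O(delete_dossier → reboot_node)) is O(not reboot_node → not delete_dossier), and O(not reboot_node) is already established, so O(not delete_dossier).
Premise 5 is O(retain_complaint → delete_dossier); contrapositively O(not delete_dossier → not retain_complaint). Since O(not delete_dossier) holds, K gives O(not retain_complaint).
The contrapositive of premise 4 (O(submit_receipt → retain_complaint)) is O(not retain_complaint → not submit_receipt), and O(not retain_complaint) is already established, so O(not submit_receipt).
The contrapositive of premise 8 (O(not hold_position → submit_receipt)) is O(not submit_receipt → hold_position), and O(not submit_receipt) is already established, so O(hold_position).
Premises 1, 7, 9 do not contribute to this derivation.
Hence hold_position is obligatory.

Obligatory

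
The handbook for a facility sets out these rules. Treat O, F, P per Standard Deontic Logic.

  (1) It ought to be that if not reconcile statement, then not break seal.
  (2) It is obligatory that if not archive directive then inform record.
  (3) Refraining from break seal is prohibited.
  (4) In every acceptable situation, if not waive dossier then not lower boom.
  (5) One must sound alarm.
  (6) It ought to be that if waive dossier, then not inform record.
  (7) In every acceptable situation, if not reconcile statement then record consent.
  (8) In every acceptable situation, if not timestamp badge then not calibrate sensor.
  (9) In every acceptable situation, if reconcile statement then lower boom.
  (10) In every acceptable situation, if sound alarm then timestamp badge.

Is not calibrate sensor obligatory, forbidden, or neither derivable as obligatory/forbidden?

Premise 8 is O(¬timestamp_badge → ¬calibrate_sensor), but O(¬timestamp_badge) is not derivable from the premises, so it does not yield O(¬calibrate_sensor).
No premise or chain of K-axiom applications forces O(¬calibrate_sensor), and none forces O(calibrate_sensor). So ¬calibrate_sensor is neither obligatory nor forbidden under these norms.

Neither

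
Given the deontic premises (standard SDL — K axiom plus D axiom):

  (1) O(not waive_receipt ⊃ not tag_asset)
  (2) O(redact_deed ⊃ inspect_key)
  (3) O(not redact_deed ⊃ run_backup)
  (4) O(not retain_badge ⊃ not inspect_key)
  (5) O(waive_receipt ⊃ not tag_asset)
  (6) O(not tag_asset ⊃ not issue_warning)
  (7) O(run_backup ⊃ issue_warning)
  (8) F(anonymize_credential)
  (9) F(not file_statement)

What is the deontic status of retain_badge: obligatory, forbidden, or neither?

Obligatory

Premises 5 and 1 cover both cases: O(waive_receipt ⊃ not tag_asset) and O(not waive_receipt ⊃ not tag_asset). Since waive_receipt ∨ not waive_receipt is a tautology, O(not tag_asset) follows.
With premise 6, O(not tag_asset ⊃ not issue_warning), the K-axiom yields O(not issue_warning).
Premise 7 is O(run_backup ⊃ issue_warning); contrapositively O(not issue_warning ⊃ not run_backup). Since O(not issue_warning) holds, K gives O(not run_backup).
Premise 3 is O(not redact_deed ⊃ run_backup); contrapositively O(not run_backup ⊃ redact_deed). Since O(not run_backup) holds, K gives O(redact_deed).
Applying K to premise 2 (O(redact_deed ⊃ inspect_key)) and O(redact_deed) yields O(inspect_key).
The contrapositive of premise 4 (O(not retain_badge ⊃ not inspect_key)) is O(inspect_key ⊃ retain_badge), and O(inspect_key) is already established, so O(retain_badge).
Premises 8, 9 do not contribute to this derivation.
Hence retain_badge is obligatory.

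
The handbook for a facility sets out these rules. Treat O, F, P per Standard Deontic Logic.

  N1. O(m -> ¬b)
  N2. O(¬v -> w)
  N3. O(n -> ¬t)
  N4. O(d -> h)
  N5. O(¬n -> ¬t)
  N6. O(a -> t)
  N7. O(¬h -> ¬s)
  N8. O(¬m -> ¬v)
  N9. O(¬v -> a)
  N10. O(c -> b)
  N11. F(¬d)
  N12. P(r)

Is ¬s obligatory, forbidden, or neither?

Neither

Premise 7 is O(¬h -> ¬s), but O(¬h) is not derivable from the premises, so it does not yield O(¬s).
No premise or chain of K-axiom applications forces O(¬s), and none forces O(s). So ¬s is neither obligatory nor forbidden under these norms.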